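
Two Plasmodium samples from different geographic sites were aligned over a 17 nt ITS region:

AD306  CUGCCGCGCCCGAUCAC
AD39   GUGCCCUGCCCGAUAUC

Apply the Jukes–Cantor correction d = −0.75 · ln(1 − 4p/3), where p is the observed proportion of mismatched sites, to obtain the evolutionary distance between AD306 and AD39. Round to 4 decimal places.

0.3734

The sequences differ at positions 1 (C/G), 6 (G/C), 7 (C/U), 15 (C/A), 16 (A/U).
p = 5/17 = 0.294118.
d = −0.75 · ln(1 − (4/3)·0.294118) = −0.75 · ln(0.607843) = −0.75 · (-0.497839) = 0.3734.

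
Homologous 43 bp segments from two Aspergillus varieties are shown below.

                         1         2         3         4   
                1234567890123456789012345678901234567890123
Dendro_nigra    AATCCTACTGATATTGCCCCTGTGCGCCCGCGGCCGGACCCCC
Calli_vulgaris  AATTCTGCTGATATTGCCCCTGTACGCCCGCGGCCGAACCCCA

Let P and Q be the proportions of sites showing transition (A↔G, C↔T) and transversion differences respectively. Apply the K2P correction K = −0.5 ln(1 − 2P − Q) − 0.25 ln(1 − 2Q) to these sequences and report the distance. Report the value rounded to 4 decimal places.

Differing sites — 4:C/T (Ti); 7:A/G (Ti); 24:G/A (Ti); 37:G/A (Ti); 43:C/A (Tv).
Of the 5 differences, 4 transitions and 1 transversion over 43 sites: P = 4/43 = 0.093023, Q = 1/43 = 0.023256.
d = −0.5·ln(0.790698) − 0.25·ln(0.953488) = −0.5·(-0.234839) − 0.25·(-0.047628) = 0.1293.

0.1293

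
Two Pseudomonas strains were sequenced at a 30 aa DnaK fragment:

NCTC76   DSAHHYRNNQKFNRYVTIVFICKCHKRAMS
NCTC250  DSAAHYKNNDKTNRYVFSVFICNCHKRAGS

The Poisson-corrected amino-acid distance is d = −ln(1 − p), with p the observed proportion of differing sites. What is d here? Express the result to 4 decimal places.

0.3102

Differing sites — 4:H/A; 7:R/K; 10:Q/D; 12:F/T; 17:T/F; 18:I/S; 23:K/N; 29:M/G.
p = 8/30 = 0.266667.
d = −ln(1 − 0.266667) = −ln(0.733333) = 0.3102.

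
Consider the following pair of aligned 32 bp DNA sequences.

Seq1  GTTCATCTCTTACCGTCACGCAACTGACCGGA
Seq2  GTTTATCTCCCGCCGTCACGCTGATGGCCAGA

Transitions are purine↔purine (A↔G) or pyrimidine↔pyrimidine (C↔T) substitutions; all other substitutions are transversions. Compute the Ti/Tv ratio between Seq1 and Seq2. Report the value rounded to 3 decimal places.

3.500

Mismatches occur at site 4 (C/T, transition), site 10 (T/C, transition), site 11 (T/C, transition), site 12 (A/G, transition), site 22 (A/T, transversion), site 23 (A/G, transition), site 24 (C/A, transversion), site 27 (A/G, transition), site 30 (G/A, transition).
Of the 9 differences, 7 transitions and 2 transversions, so Ti/Tv = 7/2 = 3.500.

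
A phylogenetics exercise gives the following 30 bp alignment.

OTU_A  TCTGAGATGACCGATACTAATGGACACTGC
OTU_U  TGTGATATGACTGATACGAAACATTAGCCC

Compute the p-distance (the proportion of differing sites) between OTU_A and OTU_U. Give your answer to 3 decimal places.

0.400

Differing sites — 2:C/G; 6:G/T; 12:C/T; 18:T/G; 21:T/A; 22:G/C; 23:G/A; 24:A/T; 25:C/T; 27:C/G; 28:T/C; 29:G/C.
There are 12 differences over 30 sites, so p = 12/30 = 0.400.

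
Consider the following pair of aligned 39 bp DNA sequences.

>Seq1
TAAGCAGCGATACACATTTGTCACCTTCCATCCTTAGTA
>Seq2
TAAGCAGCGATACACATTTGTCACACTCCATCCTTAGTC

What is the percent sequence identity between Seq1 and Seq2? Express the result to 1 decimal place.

92.3%

The sequences differ at positions 25 (C/A), 26 (T/C), 39 (A/C).
36 of the 39 sites match, so the percent identity is 36/39 × 100 = 92.3%.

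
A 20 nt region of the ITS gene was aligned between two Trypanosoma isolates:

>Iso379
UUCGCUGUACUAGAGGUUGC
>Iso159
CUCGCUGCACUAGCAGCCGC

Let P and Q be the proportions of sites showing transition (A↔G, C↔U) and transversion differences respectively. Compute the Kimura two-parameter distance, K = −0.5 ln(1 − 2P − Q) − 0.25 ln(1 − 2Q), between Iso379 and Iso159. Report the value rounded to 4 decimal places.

0.4256

The sequences differ at positions 1 (U/C, transition), 8 (U/C, transition), 14 (A/C, transversion), 15 (G/A, transition), 17 (U/C, transition), 18 (U/C, transition).
Of the 6 differences, 5 transitions and 1 transversion over 20 sites: P = 5/20 = 0.250000, Q = 1/20 = 0.050000.
d = −0.5·ln(0.450000) − 0.25·ln(0.900000) = −0.5·(-0.798508) − 0.25·(-0.105361) = 0.4256.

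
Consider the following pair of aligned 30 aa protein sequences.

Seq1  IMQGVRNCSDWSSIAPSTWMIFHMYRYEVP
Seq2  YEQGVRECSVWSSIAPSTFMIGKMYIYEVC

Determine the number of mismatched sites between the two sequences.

Differing sites — 1:I/Y; 2:M/E; 7:N/E; 10:D/V; 19:W/F; 22:F/G; 23:H/K; 26:R/I; 30:P/C.
That gives 9 mismatches out of 30 aligned sites, so the Hamming distance is 9.

9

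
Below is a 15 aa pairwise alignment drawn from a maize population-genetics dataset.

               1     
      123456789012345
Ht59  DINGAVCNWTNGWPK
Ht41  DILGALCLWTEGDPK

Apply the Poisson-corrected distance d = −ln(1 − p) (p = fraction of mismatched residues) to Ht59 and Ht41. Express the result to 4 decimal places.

The sequences differ at positions 3 (N/L), 6 (V/L), 8 (N/L), 11 (N/E), 13 (W/D).
p = 5/15 = 0.333333.
d = −ln(1 − 0.333333) = −ln(0.666667) = 0.4055.

0.4055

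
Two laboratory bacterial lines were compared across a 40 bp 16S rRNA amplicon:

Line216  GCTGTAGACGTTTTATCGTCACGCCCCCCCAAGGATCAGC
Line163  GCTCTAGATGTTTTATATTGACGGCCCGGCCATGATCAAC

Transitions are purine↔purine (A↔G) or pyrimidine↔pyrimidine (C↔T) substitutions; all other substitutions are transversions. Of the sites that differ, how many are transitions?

The sequences differ at positions 4 (G/C, transversion), 9 (C/T, transition), 17 (C/A, transversion), 18 (G/T, transversion), 20 (C/G, transversion), 24 (C/G, transversion), 28 (C/G, transversion), 29 (C/G, transversion), 31 (A/C, transversion), 33 (G/T, transversion), 39 (G/A, transition).
Of the 11 differences, 2 transitions and 9 transversions, so the answer is 2.

2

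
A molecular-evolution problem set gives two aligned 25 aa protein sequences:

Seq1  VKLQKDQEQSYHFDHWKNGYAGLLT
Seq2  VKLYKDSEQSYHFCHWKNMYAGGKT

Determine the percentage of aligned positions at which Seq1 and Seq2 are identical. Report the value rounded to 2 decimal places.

The sequences differ at positions 4 (Q/Y), 7 (Q/S), 14 (D/C), 19 (G/M), 23 (L/G), 24 (L/K).
19 of the 25 sites match, so the percent identity is 19/25 × 100 = 76.00%.

76.00%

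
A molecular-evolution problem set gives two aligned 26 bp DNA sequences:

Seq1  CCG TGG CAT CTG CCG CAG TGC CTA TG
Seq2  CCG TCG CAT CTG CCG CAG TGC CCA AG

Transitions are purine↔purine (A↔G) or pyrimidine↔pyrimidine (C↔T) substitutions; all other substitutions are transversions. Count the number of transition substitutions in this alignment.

1

Mismatches occur at site 5 (G↔C, transversion), site 23 (T↔C, transition), site 25 (T↔A, transversion).
Of the 3 differences, 1 transition and 2 transversions, so the answer is 1.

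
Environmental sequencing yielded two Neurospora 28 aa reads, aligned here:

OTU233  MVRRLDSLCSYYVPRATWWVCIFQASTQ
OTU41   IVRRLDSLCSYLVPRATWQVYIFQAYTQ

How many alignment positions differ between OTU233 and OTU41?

Differing sites — 1:M/I; 12:Y/L; 19:W/Q; 21:C/Y; 26:S/Y.
That gives 5 mismatches out of 28 aligned sites, so the Hamming distance is 5.

5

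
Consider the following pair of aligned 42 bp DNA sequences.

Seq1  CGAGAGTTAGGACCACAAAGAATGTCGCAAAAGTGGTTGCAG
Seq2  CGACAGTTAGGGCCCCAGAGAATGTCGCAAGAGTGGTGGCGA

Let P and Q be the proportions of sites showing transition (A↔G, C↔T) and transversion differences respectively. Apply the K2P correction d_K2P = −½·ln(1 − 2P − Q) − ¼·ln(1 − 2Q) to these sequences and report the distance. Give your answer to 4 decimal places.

The sequences differ at positions 4 (G/C, transversion), 12 (A/G, transition), 15 (A/C, transversion), 18 (A/G, transition), 31 (A/G, transition), 38 (T/G, transversion), 41 (A/G, transition), 42 (G/A, transition).
Of the 8 differences, 5 transitions and 3 transversions over 42 sites: P = 5/42 = 0.119048, Q = 3/42 = 0.071429.
d = −0.5·ln(0.690475) − 0.25·ln(0.857142) = −0.5·(-0.370376) − 0.25·(-0.154152) = 0.2237.

0.2237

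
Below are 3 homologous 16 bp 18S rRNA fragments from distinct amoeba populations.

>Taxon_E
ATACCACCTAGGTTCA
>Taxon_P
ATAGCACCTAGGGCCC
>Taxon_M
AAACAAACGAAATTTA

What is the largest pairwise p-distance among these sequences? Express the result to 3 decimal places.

Pairwise Hamming distances:
  Taxon_E vs Taxon_P: 4
  Taxon_E vs Taxon_M: 7
  Taxon_P vs Taxon_M: 11
The largest is 11 mismatches, between Taxon_P and Taxon_M; p = 11/16 = 0.688.

0.688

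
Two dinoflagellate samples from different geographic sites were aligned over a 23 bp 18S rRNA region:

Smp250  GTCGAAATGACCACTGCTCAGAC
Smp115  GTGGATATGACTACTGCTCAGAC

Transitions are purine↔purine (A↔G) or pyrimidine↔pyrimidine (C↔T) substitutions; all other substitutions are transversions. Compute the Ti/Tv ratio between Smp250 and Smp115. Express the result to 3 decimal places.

0.500

Differing sites — 3:C/G (Tv); 6:A/T (Tv); 12:C/T (Ti).
Of the 3 differences, 1 transition and 2 transversions, so Ti/Tv = 1/2 = 0.500.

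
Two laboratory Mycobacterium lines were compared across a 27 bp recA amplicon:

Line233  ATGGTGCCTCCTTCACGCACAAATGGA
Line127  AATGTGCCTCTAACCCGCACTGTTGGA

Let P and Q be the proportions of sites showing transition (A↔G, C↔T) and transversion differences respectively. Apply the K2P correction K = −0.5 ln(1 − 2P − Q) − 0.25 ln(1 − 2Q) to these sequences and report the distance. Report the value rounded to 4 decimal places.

0.4443

Mismatches occur at site 2 (T↔A, transversion), site 3 (G↔T, transversion), site 11 (C↔T, transition), site 12 (T↔A, transversion), site 13 (T↔A, transversion), site 15 (A↔C, transversion), site 21 (A↔T, transversion), site 22 (A↔G, transition), site 23 (A↔T, transversion).
Of the 9 differences, 2 transitions and 7 transversions over 27 sites: P = 2/27 = 0.074074, Q = 7/27 = 0.259259.
d = −0.5·ln(0.592593) − 0.25·ln(0.481482) = −0.5·(-0.523247) − 0.25·(-0.730886) = 0.4443.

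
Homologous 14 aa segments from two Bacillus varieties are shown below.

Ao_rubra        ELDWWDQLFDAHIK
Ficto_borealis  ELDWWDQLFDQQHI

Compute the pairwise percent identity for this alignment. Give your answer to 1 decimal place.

Differing sites — 11:A/Q; 12:H/Q; 13:I/H; 14:K/I.
10 of the 14 sites match, so the percent identity is 10/14 × 100 = 71.4%.

71.4%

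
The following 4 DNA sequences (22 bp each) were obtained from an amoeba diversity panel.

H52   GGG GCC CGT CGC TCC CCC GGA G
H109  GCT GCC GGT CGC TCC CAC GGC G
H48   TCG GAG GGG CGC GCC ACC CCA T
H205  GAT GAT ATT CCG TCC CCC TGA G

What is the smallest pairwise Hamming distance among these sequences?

5

Pairwise Hamming distances:
  H52 vs H109: 5
  H52 vs H48: 11
  H52 vs H205: 9
  H109 vs H48: 12
  H109 vs H205: 10
  H48 vs H205: 14
The smallest is 5, between H52 and H109.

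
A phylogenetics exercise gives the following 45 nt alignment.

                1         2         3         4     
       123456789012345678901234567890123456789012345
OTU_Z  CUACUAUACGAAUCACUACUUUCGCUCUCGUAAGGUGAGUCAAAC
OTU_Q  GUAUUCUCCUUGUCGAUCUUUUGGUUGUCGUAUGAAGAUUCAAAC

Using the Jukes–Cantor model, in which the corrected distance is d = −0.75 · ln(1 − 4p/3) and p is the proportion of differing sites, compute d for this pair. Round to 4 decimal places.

Differing sites — 1:C/G; 4:C/U; 6:A/C; 8:A/C; 10:G/U; 11:A/U; 12:A/G; 15:A/G; 16:C/A; 18:A/C; 19:C/U; 23:C/G; 25:C/U; 27:C/G; 33:A/U; 35:G/A; 36:U/A; 39:G/U.
p = 18/45 = 0.400000.
d = −0.75 · ln(1 − (4/3)·0.400000) = −0.75 · ln(0.466667) = −0.75 · (-0.762139) = 0.5716.

0.5716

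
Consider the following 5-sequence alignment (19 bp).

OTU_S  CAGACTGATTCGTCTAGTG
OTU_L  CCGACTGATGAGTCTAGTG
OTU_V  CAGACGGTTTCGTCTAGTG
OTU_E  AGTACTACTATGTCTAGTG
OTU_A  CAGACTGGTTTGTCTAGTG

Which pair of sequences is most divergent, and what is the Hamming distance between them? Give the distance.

Pairwise Hamming distances:
  OTU_S vs OTU_L: 3
  OTU_S vs OTU_V: 2
  OTU_S vs OTU_E: 7
  OTU_S vs OTU_A: 2
  OTU_L vs OTU_V: 5
  OTU_L vs OTU_E: 7
  OTU_L vs OTU_A: 4
  OTU_V vs OTU_E: 8
  OTU_V vs OTU_A: 3
  OTU_E vs OTU_A: 6
The largest is 8, between OTU_V and OTU_E.

8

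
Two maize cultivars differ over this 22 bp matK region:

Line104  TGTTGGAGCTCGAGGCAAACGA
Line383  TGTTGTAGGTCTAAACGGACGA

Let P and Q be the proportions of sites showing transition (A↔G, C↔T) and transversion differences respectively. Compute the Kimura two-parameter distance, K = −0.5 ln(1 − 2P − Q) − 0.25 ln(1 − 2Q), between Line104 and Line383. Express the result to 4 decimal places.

Mismatches occur at site 6 (G/T, transversion), site 9 (C/G, transversion), site 12 (G/T, transversion), site 14 (G/A, transition), site 15 (G/A, transition), site 17 (A/G, transition), site 18 (A/G, transition).
Of the 7 differences, 4 transitions and 3 transversions over 22 sites: P = 4/22 = 0.181818, Q = 3/22 = 0.136364.
d = −0.5·ln(0.500000) − 0.25·ln(0.727272) = −0.5·(-0.693147) − 0.25·(-0.318455) = 0.4262.

0.4262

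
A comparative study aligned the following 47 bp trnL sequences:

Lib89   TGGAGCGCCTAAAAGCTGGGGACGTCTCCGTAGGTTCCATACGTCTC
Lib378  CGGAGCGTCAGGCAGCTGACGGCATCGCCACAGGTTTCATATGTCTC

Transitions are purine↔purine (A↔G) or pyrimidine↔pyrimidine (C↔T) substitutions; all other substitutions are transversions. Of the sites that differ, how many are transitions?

The sequences differ at positions 1 (T/C, transition), 8 (C/T, transition), 10 (T/A, transversion), 11 (A/G, transition), 12 (A/G, transition), 13 (A/C, transversion), 19 (G/A, transition), 20 (G/C, transversion), 22 (A/G, transition), 24 (G/A, transition), 27 (T/G, transversion), 30 (G/A, transition), 31 (T/C, transition), 37 (C/T, transition), 42 (C/T, transition).
Of the 15 differences, 11 transitions and 4 transversions, so the answer is 11.

11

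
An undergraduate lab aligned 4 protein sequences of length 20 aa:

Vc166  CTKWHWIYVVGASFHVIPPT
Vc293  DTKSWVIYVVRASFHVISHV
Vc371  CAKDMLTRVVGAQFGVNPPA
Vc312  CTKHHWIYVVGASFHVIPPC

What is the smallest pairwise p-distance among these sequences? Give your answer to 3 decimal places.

0.100

Pairwise Hamming distances:
  Vc166 vs Vc293: 8
  Vc166 vs Vc371: 10
  Vc166 vs Vc312: 2
  Vc293 vs Vc371: 14
  Vc293 vs Vc312: 8
  Vc371 vs Vc312: 10
The smallest is 2 mismatches, between Vc166 and Vc312; p = 2/20 = 0.100.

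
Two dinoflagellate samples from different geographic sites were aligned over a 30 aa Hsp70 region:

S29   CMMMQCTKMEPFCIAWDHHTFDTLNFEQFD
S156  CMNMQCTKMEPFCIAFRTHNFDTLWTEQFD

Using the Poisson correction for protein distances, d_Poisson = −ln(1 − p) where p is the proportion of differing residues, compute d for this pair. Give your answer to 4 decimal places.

0.2657

Differing sites — 3:M/N; 16:W/F; 17:D/R; 18:H/T; 20:T/N; 25:N/W; 26:F/T.
p = 7/30 = 0.233333.
d = −ln(1 − 0.233333) = −ln(0.766667) = 0.2657.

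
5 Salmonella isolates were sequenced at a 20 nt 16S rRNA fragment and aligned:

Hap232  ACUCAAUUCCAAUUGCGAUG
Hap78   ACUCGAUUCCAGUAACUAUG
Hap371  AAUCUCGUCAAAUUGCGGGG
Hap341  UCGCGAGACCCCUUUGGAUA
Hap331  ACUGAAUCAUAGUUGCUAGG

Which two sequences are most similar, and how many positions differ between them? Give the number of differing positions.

5

Pairwise Hamming distances:
  Hap232 vs Hap78: 5
  Hap232 vs Hap371: 7
  Hap232 vs Hap341: 10
  Hap232 vs Hap331: 7
  Hap78 vs Hap371: 11
  Hap78 vs Hap341: 11
  Hap78 vs Hap331: 8
  Hap371 vs Hap341: 14
  Hap371 vs Hap331: 11
  Hap341 vs Hap331: 15
The smallest is 5, between Hap232 and Hap78.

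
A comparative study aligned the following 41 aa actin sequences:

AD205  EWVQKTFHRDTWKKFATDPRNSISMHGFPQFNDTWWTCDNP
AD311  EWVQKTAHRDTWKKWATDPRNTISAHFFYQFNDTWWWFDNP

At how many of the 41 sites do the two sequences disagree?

8

The sequences differ at positions 7 (F/A), 15 (F/W), 22 (S/T), 25 (M/A), 27 (G/F), 29 (P/Y), 37 (T/W), 38 (C/F).
That gives 8 mismatches out of 41 aligned sites, so the Hamming distance is 8.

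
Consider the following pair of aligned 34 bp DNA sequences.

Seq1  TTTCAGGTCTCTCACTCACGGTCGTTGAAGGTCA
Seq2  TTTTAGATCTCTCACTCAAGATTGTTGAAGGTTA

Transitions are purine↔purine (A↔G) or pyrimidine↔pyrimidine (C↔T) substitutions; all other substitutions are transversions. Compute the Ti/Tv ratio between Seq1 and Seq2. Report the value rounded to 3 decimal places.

5.000

Differing sites — 4:C/T (Ti); 7:G/A (Ti); 19:C/A (Tv); 21:G/A (Ti); 23:C/T (Ti); 33:C/T (Ti).
Of the 6 differences, 5 transitions and 1 transversion, so Ti/Tv = 5/1 = 5.000.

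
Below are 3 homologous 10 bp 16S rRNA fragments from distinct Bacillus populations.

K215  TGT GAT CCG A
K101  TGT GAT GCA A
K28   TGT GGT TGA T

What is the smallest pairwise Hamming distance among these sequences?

2

Pairwise Hamming distances:
  K215 vs K101: 2
  K215 vs K28: 5
  K101 vs K28: 4
The smallest is 2, between K215 and K101.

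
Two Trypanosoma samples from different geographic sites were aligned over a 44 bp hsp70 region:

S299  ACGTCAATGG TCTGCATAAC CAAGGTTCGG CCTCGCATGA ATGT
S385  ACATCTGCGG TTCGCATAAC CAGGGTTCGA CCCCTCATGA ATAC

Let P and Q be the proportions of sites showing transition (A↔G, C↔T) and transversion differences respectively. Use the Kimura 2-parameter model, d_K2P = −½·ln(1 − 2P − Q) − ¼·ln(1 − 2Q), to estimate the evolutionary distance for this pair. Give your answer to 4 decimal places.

0.3704

Differing sites — 3:G/A (Ti); 6:A/T (Tv); 7:A/G (Ti); 8:T/C (Ti); 12:C/T (Ti); 13:T/C (Ti); 23:A/G (Ti); 30:G/A (Ti); 33:T/C (Ti); 35:G/T (Tv); 43:G/A (Ti); 44:T/C (Ti).
Of the 12 differences, 10 transitions and 2 transversions over 44 sites: P = 10/44 = 0.227273, Q = 2/44 = 0.045455.
d = −0.5·ln(0.499999) − 0.25·ln(0.909090) = −0.5·(-0.693149) − 0.25·(-0.095311) = 0.3704.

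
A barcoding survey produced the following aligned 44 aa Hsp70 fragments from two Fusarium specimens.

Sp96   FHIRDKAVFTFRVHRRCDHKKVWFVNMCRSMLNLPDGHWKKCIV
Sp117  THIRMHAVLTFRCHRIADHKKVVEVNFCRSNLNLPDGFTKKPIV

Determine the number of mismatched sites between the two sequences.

14

The sequences differ at positions 1 (F/T), 5 (D/M), 6 (K/H), 9 (F/L), 13 (V/C), 16 (R/I), 17 (C/A), 23 (W/V), 24 (F/E), 27 (M/F), 31 (M/N), 38 (H/F), 39 (W/T), 42 (C/P).
That gives 14 mismatches out of 44 aligned sites, so the Hamming distance is 14.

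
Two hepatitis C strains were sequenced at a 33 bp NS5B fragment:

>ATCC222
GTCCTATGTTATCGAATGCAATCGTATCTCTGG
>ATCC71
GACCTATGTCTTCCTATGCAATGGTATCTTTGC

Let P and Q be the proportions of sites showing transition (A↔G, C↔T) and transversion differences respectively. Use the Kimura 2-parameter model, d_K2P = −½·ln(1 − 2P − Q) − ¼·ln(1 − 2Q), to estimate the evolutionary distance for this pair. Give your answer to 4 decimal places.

0.2935

Differing sites — 2:T/A (Tv); 10:T/C (Ti); 11:A/T (Tv); 14:G/C (Tv); 15:A/T (Tv); 23:C/G (Tv); 30:C/T (Ti); 33:G/C (Tv).
Of the 8 differences, 2 transitions and 6 transversions over 33 sites: P = 2/33 = 0.060606, Q = 6/33 = 0.181818.
d = −0.5·ln(0.696970) − 0.25·ln(0.636364) = −0.5·(-0.361013) − 0.25·(-0.451985) = 0.2935.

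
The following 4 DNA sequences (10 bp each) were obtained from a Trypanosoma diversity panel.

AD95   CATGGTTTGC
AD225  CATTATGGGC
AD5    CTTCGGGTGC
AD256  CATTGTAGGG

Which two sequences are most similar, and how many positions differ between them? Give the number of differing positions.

Pairwise Hamming distances:
  AD95 vs AD225: 4
  AD95 vs AD5: 4
  AD95 vs AD256: 4
  AD225 vs AD5: 5
  AD225 vs AD256: 3
  AD5 vs AD256: 6
The smallest is 3, between AD225 and AD256.

3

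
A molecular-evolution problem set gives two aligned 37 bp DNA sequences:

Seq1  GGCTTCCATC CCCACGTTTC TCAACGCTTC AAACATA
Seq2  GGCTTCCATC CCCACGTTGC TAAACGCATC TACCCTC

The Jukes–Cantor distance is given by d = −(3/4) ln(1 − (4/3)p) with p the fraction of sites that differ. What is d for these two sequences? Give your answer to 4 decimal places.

Mismatches occur at site 19 (T→G), site 22 (C→A), site 28 (T→A), site 31 (A→T), site 33 (A→C), site 35 (A→C), site 37 (A→C).
p = 7/37 = 0.189189.
d = −0.75 · ln(1 − (4/3)·0.189189) = −0.75 · ln(0.747748) = −0.75 · (-0.290689) = 0.2180.

0.2180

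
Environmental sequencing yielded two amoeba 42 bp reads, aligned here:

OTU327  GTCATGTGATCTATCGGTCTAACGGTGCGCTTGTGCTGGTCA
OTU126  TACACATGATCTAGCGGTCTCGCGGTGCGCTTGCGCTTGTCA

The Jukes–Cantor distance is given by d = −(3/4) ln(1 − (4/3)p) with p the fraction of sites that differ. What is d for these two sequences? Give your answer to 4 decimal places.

The sequences differ at positions 1 (G/T), 2 (T/A), 5 (T/C), 6 (G/A), 14 (T/G), 21 (A/C), 22 (A/G), 34 (T/C), 38 (G/T).
p = 9/42 = 0.214286.
d = −0.75 · ln(1 − (4/3)·0.214286) = −0.75 · ln(0.714285) = −0.75 · (-0.336473) = 0.2524.

0.2524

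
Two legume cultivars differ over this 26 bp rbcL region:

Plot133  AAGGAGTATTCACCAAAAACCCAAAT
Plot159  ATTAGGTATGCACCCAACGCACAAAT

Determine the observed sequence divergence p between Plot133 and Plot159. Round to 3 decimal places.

Differing sites — 2:A/T; 3:G/T; 4:G/A; 5:A/G; 10:T/G; 15:A/C; 18:A/C; 19:A/G; 21:C/A.
There are 9 differences over 26 sites, so p = 9/26 = 0.346.

0.346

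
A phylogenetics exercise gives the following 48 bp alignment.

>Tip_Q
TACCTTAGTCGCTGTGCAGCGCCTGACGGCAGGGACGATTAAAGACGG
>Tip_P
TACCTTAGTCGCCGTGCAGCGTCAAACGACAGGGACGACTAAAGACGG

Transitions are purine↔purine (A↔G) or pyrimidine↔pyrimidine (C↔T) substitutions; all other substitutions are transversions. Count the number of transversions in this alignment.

Mismatches occur at site 13 (T/C, transition), site 22 (C/T, transition), site 24 (T/A, transversion), site 25 (G/A, transition), site 29 (G/A, transition), site 39 (T/C, transition).
Of the 6 differences, 5 transitions and 1 transversion, so the answer is 1.

1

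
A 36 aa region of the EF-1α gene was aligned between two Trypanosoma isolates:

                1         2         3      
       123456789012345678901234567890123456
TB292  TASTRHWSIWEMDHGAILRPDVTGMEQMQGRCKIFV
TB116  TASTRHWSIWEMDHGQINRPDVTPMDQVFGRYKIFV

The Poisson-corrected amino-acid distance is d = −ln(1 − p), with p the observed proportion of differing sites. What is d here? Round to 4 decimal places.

0.2162

Differing sites — 16:A/Q; 18:L/N; 24:G/P; 26:E/D; 28:M/V; 29:Q/F; 32:C/Y.
p = 7/36 = 0.194444.
d = −ln(1 − 0.194444) = −ln(0.805556) = 0.2162.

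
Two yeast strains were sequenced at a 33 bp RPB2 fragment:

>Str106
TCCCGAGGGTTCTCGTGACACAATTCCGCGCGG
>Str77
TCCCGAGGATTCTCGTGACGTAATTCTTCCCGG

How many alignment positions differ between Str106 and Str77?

Mismatches occur at site 9 (G→A), site 20 (A→G), site 21 (C→T), site 27 (C→T), site 28 (G→T), site 30 (G→C).
That gives 6 mismatches out of 33 aligned sites, so the Hamming distance is 6.

6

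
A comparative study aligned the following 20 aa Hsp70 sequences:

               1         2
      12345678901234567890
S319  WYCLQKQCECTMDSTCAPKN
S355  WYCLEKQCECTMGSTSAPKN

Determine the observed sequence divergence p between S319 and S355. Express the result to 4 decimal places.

Differing sites — 5:Q/E; 13:D/G; 16:C/S.
There are 3 differences over 20 sites, so p = 3/20 = 0.1500.

0.1500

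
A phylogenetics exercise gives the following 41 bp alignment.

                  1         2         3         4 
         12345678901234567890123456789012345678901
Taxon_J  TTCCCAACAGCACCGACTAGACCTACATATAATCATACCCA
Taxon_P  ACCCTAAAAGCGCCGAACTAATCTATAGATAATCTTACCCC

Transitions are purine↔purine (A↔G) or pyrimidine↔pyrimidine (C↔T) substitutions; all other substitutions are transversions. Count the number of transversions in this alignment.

The sequences differ at positions 1 (T/A, transversion), 2 (T/C, transition), 5 (C/T, transition), 8 (C/A, transversion), 12 (A/G, transition), 17 (C/A, transversion), 18 (T/C, transition), 19 (A/T, transversion), 20 (G/A, transition), 22 (C/T, transition), 26 (C/T, transition), 28 (T/G, transversion), 35 (A/T, transversion), 41 (A/C, transversion).
Of the 14 differences, 7 transitions and 7 transversions, so the answer is 7.

7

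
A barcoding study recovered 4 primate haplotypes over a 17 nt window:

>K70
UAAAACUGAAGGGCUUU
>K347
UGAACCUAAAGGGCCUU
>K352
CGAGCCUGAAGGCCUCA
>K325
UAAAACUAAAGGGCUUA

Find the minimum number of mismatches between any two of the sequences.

Pairwise Hamming distances:
  K70 vs K347: 4
  K70 vs K352: 7
  K70 vs K325: 2
  K347 vs K352: 7
  K347 vs K325: 4
  K352 vs K325: 7
The smallest is 2, between K70 and K325.

2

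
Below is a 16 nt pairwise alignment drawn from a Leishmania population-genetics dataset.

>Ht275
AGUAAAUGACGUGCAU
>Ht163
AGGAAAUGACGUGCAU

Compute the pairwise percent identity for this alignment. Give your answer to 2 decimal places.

93.75%

A single mismatch occurs at site 3 (U→G).
15 of the 16 sites match, so the percent identity is 15/16 × 100 = 93.75%.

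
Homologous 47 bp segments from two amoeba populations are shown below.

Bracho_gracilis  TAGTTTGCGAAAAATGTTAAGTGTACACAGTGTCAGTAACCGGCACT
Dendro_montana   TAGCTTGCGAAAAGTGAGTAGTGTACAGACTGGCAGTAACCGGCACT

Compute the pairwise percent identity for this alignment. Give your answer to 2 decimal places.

82.98%

The sequences differ at positions 4 (T/C), 14 (A/G), 17 (T/A), 18 (T/G), 19 (A/T), 28 (C/G), 30 (G/C), 33 (T/G).
39 of the 47 sites match, so the percent identity is 39/47 × 100 = 82.98%.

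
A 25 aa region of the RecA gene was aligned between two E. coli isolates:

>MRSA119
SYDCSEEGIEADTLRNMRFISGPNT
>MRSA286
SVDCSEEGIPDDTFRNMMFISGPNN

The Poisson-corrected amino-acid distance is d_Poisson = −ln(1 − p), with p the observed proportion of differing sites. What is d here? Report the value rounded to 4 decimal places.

The sequences differ at positions 2 (Y/V), 10 (E/P), 11 (A/D), 14 (L/F), 18 (R/M), 25 (T/N).
p = 6/25 = 0.240000.
d = −ln(1 − 0.240000) = −ln(0.760000) = 0.2744.

0.2744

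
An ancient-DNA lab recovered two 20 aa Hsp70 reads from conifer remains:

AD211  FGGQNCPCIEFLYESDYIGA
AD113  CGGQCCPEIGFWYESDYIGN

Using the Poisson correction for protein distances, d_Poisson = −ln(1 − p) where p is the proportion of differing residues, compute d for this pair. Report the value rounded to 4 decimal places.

Mismatches occur at site 1 (F/C), site 5 (N/C), site 8 (C/E), site 10 (E/G), site 12 (L/W), site 20 (A/N).
p = 6/20 = 0.300000.
d = −ln(1 − 0.300000) = −ln(0.700000) = 0.3567.

0.3567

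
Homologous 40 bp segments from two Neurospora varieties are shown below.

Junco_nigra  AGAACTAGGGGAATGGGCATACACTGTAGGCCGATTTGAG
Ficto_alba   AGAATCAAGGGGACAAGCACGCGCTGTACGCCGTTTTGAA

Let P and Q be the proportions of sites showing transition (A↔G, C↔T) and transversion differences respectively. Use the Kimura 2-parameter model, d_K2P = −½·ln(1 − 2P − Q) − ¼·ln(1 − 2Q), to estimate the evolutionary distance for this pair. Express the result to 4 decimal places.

0.4845

Differing sites — 5:C/T (Ti); 6:T/C (Ti); 8:G/A (Ti); 12:A/G (Ti); 14:T/C (Ti); 15:G/A (Ti); 16:G/A (Ti); 20:T/C (Ti); 21:A/G (Ti); 23:A/G (Ti); 29:G/C (Tv); 34:A/T (Tv); 40:G/A (Ti).
Of the 13 differences, 11 transitions and 2 transversions over 40 sites: P = 11/40 = 0.275000, Q = 2/40 = 0.050000.
d = −0.5·ln(0.400000) − 0.25·ln(0.900000) = −0.5·(-0.916291) − 0.25·(-0.105361) = 0.4845.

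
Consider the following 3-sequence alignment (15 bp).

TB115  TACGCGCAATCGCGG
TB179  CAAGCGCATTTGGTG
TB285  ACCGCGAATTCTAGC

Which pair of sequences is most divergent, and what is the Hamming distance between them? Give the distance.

Pairwise Hamming distances:
  TB115 vs TB179: 6
  TB115 vs TB285: 7
  TB179 vs TB285: 9
The largest is 9, between TB179 and TB285.

9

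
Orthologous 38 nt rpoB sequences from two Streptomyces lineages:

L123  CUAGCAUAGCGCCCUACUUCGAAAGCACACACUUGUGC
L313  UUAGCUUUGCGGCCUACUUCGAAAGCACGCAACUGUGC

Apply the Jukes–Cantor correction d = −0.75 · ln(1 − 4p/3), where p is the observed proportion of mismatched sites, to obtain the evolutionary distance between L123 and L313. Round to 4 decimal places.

The sequences differ at positions 1 (C/U), 6 (A/U), 8 (A/U), 12 (C/G), 29 (A/G), 32 (C/A), 33 (U/C).
p = 7/38 = 0.184211.
d = −0.75 · ln(1 − (4/3)·0.184211) = −0.75 · ln(0.754385) = −0.75 · (-0.281852) = 0.2114.

0.2114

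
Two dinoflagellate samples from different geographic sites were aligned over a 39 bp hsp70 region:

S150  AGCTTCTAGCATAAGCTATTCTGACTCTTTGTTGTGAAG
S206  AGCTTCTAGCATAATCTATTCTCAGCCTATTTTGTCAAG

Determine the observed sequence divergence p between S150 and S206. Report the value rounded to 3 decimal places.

0.179

Differing sites — 15:G/T; 23:G/C; 25:C/G; 26:T/C; 29:T/A; 31:G/T; 36:G/C.
There are 7 differences over 39 sites, so p = 7/39 = 0.179.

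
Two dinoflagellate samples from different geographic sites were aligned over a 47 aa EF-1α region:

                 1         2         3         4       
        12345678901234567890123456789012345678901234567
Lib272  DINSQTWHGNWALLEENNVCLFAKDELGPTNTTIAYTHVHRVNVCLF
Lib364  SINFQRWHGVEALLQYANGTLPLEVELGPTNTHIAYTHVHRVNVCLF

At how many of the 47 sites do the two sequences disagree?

15

Mismatches occur at site 1 (D↔S), site 4 (S↔F), site 6 (T↔R), site 10 (N↔V), site 11 (W↔E), site 15 (E↔Q), site 16 (E↔Y), site 17 (N↔A), site 19 (V↔G), site 20 (C↔T), site 22 (F↔P), site 23 (A↔L), site 24 (K↔E), site 25 (D↔V), site 33 (T↔H).
That gives 15 mismatches out of 47 aligned sites, so the Hamming distance is 15.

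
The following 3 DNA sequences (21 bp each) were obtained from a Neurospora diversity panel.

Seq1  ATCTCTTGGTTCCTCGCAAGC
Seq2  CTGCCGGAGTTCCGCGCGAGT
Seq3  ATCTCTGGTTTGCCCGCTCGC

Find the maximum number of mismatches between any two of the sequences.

11

Pairwise Hamming distances:
  Seq1 vs Seq2: 9
  Seq1 vs Seq3: 6
  Seq2 vs Seq3: 11
The largest is 11, between Seq2 and Seq3.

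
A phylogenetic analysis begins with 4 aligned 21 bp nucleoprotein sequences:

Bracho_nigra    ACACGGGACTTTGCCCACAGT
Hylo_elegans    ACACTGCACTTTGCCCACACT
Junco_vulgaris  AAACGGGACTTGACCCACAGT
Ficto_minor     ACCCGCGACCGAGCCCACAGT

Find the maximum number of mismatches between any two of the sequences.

Pairwise Hamming distances:
  Bracho_nigra vs Hylo_elegans: 3
  Bracho_nigra vs Junco_vulgaris: 3
  Bracho_nigra vs Ficto_minor: 5
  Hylo_elegans vs Junco_vulgaris: 6
  Hylo_elegans vs Ficto_minor: 8
  Junco_vulgaris vs Ficto_minor: 7
The largest is 8, between Hylo_elegans and Ficto_minor.

8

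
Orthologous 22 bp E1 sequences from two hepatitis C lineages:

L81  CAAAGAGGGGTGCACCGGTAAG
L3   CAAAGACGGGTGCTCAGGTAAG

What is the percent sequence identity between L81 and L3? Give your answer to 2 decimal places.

86.36%

Mismatches occur at site 7 (G↔C), site 14 (A↔T), site 16 (C↔A).
19 of the 22 sites match, so the percent identity is 19/22 × 100 = 86.36%.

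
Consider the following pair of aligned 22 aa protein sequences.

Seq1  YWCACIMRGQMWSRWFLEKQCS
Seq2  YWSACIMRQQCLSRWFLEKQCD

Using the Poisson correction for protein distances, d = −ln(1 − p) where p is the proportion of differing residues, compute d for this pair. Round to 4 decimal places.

Differing sites — 3:C/S; 9:G/Q; 11:M/C; 12:W/L; 22:S/D.
p = 5/22 = 0.227273.
d = −ln(1 − 0.227273) = −ln(0.772727) = 0.2578.

0.2578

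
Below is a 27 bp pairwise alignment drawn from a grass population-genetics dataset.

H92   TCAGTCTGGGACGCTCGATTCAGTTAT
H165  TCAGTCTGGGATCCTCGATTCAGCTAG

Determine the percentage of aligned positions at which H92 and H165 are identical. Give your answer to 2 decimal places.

Mismatches occur at site 12 (C↔T), site 13 (G↔C), site 24 (T↔C), site 27 (T↔G).
23 of the 27 sites match, so the percent identity is 23/27 × 100 = 85.19%.

85.19%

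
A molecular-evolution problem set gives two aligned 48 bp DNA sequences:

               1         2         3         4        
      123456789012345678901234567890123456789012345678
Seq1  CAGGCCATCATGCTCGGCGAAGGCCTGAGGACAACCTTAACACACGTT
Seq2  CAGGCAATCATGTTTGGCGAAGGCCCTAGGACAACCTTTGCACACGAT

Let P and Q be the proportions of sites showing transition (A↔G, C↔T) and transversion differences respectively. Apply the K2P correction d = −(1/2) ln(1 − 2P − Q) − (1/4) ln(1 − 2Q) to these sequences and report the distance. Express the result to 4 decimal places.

0.1894

Mismatches occur at site 6 (C↔A, transversion), site 13 (C↔T, transition), site 15 (C↔T, transition), site 26 (T↔C, transition), site 27 (G↔T, transversion), site 39 (A↔T, transversion), site 40 (A↔G, transition), site 47 (T↔A, transversion).
Of the 8 differences, 4 transitions and 4 transversions over 48 sites: P = 4/48 = 0.083333, Q = 4/48 = 0.083333.
d = −0.5·ln(0.750001) − 0.25·ln(0.833334) = −0.5·(-0.287681) − 0.25·(-0.182321) = 0.1894.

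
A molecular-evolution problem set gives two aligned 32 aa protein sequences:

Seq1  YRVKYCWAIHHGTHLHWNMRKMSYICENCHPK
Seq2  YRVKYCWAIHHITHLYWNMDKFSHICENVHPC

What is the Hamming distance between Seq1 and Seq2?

7

Mismatches occur at site 12 (G→I), site 16 (H→Y), site 20 (R→D), site 22 (M→F), site 24 (Y→H), site 29 (C→V), site 32 (K→C).
That gives 7 mismatches out of 32 aligned sites, so the Hamming distance is 7.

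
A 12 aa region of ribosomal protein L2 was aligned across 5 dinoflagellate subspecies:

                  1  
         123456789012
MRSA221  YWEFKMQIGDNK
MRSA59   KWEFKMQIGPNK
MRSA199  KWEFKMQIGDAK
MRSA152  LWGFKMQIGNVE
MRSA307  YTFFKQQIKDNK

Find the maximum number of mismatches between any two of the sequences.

Pairwise Hamming distances:
  MRSA221 vs MRSA59: 2
  MRSA221 vs MRSA199: 2
  MRSA221 vs MRSA152: 5
  MRSA221 vs MRSA307: 4
  MRSA59 vs MRSA199: 2
  MRSA59 vs MRSA152: 5
  MRSA59 vs MRSA307: 6
  MRSA199 vs MRSA152: 5
  MRSA199 vs MRSA307: 6
  MRSA152 vs MRSA307: 8
The largest is 8, between MRSA152 and MRSA307.

8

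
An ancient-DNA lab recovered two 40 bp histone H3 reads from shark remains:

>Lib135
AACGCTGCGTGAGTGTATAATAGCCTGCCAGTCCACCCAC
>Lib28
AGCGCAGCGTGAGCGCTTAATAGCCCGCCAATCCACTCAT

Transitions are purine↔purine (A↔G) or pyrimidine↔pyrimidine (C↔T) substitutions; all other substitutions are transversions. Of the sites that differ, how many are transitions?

7

Mismatches occur at site 2 (A/G, transition), site 6 (T/A, transversion), site 14 (T/C, transition), site 16 (T/C, transition), site 17 (A/T, transversion), site 26 (T/C, transition), site 31 (G/A, transition), site 37 (C/T, transition), site 40 (C/T, transition).
Of the 9 differences, 7 transitions and 2 transversions, so the answer is 7.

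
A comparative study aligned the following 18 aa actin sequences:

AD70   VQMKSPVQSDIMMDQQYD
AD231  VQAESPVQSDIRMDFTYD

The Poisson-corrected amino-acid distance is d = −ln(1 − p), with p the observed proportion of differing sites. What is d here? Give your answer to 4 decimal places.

0.3254

Mismatches occur at site 3 (M→A), site 4 (K→E), site 12 (M→R), site 15 (Q→F), site 16 (Q→T).
p = 5/18 = 0.277778.
d = −ln(1 − 0.277778) = −ln(0.722222) = 0.3254.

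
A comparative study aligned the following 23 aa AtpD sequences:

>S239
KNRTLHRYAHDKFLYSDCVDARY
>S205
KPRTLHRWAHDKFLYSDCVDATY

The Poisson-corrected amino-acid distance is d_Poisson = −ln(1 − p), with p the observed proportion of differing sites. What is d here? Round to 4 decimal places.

0.1398

Mismatches occur at site 2 (N/P), site 8 (Y/W), site 22 (R/T).
p = 3/23 = 0.130435.
d = −ln(1 − 0.130435) = −ln(0.869565) = 0.1398.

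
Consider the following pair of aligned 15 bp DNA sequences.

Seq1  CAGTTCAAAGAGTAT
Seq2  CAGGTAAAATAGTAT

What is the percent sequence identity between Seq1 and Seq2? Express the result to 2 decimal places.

80.00%

Differing sites — 4:T/G; 6:C/A; 10:G/T.
12 of the 15 sites match, so the percent identity is 12/15 × 100 = 80.00%.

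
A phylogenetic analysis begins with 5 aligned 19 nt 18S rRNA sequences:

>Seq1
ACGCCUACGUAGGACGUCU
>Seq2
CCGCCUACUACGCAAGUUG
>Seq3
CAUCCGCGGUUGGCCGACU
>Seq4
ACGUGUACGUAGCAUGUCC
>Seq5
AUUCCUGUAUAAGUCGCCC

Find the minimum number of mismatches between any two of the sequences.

Pairwise Hamming distances:
  Seq1 vs Seq2: 8
  Seq1 vs Seq3: 9
  Seq1 vs Seq4: 5
  Seq1 vs Seq5: 9
  Seq2 vs Seq3: 14
  Seq2 vs Seq4: 9
  Seq2 vs Seq5: 15
  Seq3 vs Seq4: 14
  Seq3 vs Seq5: 11
  Seq4 vs Seq5: 12
The smallest is 5, between Seq1 and Seq4.

5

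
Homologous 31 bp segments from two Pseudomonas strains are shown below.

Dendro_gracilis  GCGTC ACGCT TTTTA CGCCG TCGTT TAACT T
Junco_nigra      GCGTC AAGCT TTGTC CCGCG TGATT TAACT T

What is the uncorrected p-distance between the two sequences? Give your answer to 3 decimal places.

Differing sites — 7:C/A; 13:T/G; 15:A/C; 17:G/C; 18:C/G; 22:C/G; 23:G/A.
There are 7 differences over 31 sites, so p = 7/31 = 0.226.

0.226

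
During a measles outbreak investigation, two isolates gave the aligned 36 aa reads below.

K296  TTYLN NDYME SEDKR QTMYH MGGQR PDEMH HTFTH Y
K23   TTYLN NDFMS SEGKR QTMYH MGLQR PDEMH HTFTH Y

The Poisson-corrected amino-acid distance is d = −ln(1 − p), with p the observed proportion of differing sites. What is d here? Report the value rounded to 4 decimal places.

Mismatches occur at site 8 (Y→F), site 10 (E→S), site 13 (D→G), site 23 (G→L).
p = 4/36 = 0.111111.
d = −ln(1 − 0.111111) = −ln(0.888889) = 0.1178.

0.1178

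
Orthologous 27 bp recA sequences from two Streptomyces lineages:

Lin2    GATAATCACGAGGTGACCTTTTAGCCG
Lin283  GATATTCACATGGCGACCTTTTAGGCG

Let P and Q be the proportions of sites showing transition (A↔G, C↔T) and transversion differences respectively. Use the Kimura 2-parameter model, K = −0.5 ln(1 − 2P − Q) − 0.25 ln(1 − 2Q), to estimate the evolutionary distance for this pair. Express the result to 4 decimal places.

0.2129

Mismatches occur at site 5 (A/T, transversion), site 10 (G/A, transition), site 11 (A/T, transversion), site 14 (T/C, transition), site 25 (C/G, transversion).
Of the 5 differences, 2 transitions and 3 transversions over 27 sites: P = 2/27 = 0.074074, Q = 3/27 = 0.111111.
d = −0.5·ln(0.740741) − 0.25·ln(0.777778) = −0.5·(-0.300104) − 0.25·(-0.251314) = 0.2129.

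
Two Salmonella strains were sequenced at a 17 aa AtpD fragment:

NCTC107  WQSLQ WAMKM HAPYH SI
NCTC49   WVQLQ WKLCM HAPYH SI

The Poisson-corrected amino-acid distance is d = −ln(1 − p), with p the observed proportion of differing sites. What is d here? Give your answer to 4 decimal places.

0.3483

Differing sites — 2:Q/V; 3:S/Q; 7:A/K; 8:M/L; 9:K/C.
p = 5/17 = 0.294118.
d = −ln(1 − 0.294118) = −ln(0.705882) = 0.3483.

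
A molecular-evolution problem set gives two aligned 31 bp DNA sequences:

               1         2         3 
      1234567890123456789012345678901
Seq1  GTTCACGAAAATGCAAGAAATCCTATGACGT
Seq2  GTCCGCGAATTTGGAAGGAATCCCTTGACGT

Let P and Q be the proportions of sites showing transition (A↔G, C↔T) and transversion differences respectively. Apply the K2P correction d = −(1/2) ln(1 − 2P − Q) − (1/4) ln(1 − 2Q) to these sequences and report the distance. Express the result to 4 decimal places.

Differing sites — 3:T/C (Ti); 5:A/G (Ti); 10:A/T (Tv); 11:A/T (Tv); 14:C/G (Tv); 18:A/G (Ti); 24:T/C (Ti); 25:A/T (Tv).
Of the 8 differences, 4 transitions and 4 transversions over 31 sites: P = 4/31 = 0.129032, Q = 4/31 = 0.129032.
d = −0.5·ln(0.612904) − 0.25·ln(0.741936) = −0.5·(-0.489547) − 0.25·(-0.298492) = 0.3194.

0.3194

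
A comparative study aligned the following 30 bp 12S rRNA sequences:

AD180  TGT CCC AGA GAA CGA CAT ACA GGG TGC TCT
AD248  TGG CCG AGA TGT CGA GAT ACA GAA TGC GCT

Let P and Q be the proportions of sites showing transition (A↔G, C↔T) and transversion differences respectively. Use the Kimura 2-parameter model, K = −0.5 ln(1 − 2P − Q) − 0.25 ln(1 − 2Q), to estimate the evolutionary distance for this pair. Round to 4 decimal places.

0.3831

The sequences differ at positions 3 (T/G, transversion), 6 (C/G, transversion), 10 (G/T, transversion), 11 (A/G, transition), 12 (A/T, transversion), 16 (C/G, transversion), 23 (G/A, transition), 24 (G/A, transition), 28 (T/G, transversion).
Of the 9 differences, 3 transitions and 6 transversions over 30 sites: P = 3/30 = 0.100000, Q = 6/30 = 0.200000.
d = −0.5·ln(0.600000) − 0.25·ln(0.600000) = −0.5·(-0.510826) − 0.25·(-0.510826) = 0.3831.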